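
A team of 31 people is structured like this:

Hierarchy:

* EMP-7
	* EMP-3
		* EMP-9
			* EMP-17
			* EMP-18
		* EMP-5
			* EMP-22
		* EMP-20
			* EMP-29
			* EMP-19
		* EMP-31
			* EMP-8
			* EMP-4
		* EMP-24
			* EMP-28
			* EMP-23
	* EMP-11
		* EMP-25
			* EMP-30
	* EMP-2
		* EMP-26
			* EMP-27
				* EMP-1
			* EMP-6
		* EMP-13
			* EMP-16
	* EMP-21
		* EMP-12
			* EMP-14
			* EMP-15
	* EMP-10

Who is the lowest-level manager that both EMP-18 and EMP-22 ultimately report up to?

EMP-18's chain of managers is EMP-9, EMP-3, EMP-7. EMP-22's chain of managers is EMP-5, EMP-3, EMP-7. The first manager that appears in both chains is EMP-3.

EMP-3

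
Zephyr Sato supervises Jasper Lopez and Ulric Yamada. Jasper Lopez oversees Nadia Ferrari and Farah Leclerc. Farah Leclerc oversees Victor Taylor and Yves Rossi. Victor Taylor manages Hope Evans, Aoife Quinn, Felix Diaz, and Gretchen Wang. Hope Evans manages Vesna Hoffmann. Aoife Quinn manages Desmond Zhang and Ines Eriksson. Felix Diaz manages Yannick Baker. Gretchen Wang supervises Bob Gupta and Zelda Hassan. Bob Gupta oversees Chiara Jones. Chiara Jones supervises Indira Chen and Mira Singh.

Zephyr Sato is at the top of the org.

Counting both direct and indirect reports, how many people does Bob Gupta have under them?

3

Bob Gupta directly manages Chiara Jones. Under Chiara Jones: Indira Chen, Mira Singh (2). That's 3 in total.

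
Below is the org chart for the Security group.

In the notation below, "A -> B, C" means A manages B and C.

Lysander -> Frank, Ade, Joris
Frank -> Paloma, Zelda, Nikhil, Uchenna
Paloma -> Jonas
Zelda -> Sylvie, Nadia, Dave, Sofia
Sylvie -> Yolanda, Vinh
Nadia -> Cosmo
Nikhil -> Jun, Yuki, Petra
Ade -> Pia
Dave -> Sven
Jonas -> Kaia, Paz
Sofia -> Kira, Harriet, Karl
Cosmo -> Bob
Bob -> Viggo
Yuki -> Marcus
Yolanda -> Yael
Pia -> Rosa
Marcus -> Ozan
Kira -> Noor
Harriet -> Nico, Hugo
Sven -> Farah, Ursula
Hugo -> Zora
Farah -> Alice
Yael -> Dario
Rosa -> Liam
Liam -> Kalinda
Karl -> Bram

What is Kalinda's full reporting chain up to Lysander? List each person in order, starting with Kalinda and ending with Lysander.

Kalinda reports to Liam. Liam reports to Rosa. Rosa reports to Pia. Pia reports to Ade. Ade reports to Lysander. Lysander is at the top.

Kalinda -> Liam -> Rosa -> Pia -> Ade -> Lysander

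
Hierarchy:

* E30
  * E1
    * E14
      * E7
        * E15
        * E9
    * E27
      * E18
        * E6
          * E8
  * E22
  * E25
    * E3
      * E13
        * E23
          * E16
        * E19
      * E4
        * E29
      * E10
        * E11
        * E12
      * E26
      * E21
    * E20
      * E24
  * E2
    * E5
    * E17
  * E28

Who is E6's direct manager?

E18

E6 reports directly to E18.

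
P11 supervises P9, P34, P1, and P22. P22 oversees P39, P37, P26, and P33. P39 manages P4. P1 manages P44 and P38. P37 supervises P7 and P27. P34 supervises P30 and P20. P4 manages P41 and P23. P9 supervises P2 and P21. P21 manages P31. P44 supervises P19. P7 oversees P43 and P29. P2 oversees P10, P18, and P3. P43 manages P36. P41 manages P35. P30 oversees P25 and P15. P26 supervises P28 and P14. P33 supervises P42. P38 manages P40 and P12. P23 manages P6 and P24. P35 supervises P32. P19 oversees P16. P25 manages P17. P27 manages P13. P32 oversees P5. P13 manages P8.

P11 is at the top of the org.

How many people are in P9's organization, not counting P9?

P9 directly manages P21, P2. Under P21: P31 (1). Under P2: P3, P18, P10 (3). So P9's organization is 2 direct reports plus everyone under them: 2 + 4 = 6.

6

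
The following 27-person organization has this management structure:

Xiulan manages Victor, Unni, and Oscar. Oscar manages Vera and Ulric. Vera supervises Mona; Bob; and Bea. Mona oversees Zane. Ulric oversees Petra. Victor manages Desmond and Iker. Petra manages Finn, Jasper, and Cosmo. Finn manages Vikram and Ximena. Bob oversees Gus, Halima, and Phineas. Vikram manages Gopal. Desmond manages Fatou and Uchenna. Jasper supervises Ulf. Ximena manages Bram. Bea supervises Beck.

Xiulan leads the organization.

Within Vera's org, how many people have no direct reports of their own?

5

The people in Vera's organization with no one reporting to them are Beck, Phineas, Halima, Gus, Zane. That is 5.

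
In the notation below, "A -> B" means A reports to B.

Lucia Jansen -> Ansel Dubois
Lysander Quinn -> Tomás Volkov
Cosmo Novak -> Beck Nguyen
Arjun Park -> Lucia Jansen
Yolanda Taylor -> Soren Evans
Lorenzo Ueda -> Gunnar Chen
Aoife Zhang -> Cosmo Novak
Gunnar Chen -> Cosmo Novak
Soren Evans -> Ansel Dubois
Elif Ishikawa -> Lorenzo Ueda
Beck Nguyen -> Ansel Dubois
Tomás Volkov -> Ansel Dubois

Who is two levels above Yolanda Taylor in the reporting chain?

Ansel Dubois

Yolanda Taylor reports to Soren Evans, and Soren Evans reports to Ansel Dubois. So Yolanda Taylor's skip-level manager is Ansel Dubois.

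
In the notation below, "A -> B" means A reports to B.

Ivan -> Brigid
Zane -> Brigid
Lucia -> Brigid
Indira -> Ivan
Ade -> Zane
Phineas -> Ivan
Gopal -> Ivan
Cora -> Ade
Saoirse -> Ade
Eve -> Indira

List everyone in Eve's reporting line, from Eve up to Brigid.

Eve reports to Indira. Indira reports to Ivan. Ivan reports to Brigid. Brigid is at the top.

Eve -> Indira -> Ivan -> Brigid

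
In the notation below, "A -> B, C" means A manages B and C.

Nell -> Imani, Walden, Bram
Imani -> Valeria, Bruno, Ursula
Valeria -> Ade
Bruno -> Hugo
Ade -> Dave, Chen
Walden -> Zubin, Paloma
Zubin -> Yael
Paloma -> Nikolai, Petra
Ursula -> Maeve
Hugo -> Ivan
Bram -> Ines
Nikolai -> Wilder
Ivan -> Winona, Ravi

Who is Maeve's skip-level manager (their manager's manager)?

Imani

Maeve reports to Ursula, and Ursula reports to Imani. So Maeve's skip-level manager is Imani.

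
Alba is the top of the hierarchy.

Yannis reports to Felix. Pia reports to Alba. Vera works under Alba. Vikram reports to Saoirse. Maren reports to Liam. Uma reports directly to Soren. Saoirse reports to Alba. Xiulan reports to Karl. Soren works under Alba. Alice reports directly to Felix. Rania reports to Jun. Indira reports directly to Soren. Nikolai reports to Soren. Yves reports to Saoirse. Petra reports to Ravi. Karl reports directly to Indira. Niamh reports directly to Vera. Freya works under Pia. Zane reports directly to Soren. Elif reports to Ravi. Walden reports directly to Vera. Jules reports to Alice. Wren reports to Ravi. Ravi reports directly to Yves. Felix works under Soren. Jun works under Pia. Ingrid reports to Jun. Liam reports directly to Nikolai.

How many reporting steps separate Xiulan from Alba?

Chain from Xiulan up to Alba: Xiulan → Karl → Indira → Soren → Alba. That is 4 steps up, so Xiulan is 4 levels below Alba.

4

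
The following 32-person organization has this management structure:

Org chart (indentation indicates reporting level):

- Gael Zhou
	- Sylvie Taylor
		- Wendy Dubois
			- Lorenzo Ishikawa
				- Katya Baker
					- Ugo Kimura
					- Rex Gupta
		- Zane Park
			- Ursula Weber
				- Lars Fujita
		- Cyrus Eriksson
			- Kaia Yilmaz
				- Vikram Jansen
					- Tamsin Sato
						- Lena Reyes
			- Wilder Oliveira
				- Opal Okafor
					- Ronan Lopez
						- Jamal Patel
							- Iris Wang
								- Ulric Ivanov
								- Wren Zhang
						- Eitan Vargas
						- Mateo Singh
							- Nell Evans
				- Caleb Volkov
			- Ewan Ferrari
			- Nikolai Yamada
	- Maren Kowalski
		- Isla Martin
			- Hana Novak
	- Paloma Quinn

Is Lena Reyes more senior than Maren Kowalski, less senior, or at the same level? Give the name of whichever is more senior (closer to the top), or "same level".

Lena Reyes is 6 levels below Gael Zhou; Maren Kowalski is 1. Maren Kowalski is higher.

Maren Kowalski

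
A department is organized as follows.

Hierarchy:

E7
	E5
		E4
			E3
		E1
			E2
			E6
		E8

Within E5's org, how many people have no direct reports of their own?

4

The people in E5's organization with no one reporting to them are E8, E6, E2, E3. That is 4.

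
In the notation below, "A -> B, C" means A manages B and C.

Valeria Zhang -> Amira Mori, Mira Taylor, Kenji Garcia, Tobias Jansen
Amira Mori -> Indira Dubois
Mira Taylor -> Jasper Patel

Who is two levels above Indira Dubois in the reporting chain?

Valeria Zhang

Indira Dubois reports to Amira Mori, and Amira Mori reports to Valeria Zhang. So Indira Dubois's skip-level manager is Valeria Zhang.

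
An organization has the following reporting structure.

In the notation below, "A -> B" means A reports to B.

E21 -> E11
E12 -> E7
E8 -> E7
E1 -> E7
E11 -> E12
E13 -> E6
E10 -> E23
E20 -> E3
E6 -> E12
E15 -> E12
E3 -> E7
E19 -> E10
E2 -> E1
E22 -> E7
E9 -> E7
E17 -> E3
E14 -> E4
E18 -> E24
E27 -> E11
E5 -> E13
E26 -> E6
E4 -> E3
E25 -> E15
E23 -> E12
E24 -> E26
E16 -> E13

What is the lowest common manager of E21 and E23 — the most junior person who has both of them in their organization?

E12

E21's chain of managers is E11, E12, E7. E23's chain of managers is E12, E7. The first manager that appears in both chains is E12.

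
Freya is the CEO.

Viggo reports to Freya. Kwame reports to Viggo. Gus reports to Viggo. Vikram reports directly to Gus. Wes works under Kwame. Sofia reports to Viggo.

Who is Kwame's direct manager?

Viggo

Kwame reports directly to Viggo.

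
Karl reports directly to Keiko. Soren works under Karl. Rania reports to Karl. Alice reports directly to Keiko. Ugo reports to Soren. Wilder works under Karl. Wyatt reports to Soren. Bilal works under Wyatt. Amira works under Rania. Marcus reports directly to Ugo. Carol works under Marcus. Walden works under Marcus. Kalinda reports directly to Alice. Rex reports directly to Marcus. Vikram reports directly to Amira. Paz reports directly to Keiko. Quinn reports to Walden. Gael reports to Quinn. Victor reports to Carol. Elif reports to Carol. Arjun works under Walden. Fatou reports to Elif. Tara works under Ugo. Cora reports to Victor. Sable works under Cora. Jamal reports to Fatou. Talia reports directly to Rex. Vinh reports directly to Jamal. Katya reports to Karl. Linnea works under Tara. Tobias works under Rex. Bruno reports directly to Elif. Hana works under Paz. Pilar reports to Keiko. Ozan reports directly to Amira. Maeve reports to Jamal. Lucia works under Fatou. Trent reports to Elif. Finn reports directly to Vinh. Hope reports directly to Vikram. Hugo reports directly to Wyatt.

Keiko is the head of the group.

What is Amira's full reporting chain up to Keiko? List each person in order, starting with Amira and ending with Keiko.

Amira -> Rania -> Karl -> Keiko

Amira reports to Rania. Rania reports to Karl. Karl reports to Keiko. Keiko is at the top.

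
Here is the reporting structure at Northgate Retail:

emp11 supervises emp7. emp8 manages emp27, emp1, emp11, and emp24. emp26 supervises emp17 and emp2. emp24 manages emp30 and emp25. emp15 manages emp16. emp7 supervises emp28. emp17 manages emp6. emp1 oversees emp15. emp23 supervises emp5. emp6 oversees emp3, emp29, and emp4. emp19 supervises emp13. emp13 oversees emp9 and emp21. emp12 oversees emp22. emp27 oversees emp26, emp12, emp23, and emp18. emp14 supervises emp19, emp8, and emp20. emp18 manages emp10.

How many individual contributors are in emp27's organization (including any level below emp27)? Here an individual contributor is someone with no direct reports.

7

The people in emp27's organization with no one reporting to them are emp10, emp5, emp22, emp2, emp3, emp4, emp29. That is 7.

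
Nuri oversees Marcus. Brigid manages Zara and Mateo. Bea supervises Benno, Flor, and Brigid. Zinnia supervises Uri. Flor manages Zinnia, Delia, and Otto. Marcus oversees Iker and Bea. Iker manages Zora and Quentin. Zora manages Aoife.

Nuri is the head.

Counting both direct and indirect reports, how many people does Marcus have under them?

Marcus directly manages Iker, Bea. Under Iker: Zora, Aoife, Quentin (3). Under Bea: Brigid, Mateo, Zara, Flor, Otto, Delia, Zinnia, Uri, Benno (9). So Marcus's organization is 2 direct reports plus everyone under them: 4 + 10 = 14.

14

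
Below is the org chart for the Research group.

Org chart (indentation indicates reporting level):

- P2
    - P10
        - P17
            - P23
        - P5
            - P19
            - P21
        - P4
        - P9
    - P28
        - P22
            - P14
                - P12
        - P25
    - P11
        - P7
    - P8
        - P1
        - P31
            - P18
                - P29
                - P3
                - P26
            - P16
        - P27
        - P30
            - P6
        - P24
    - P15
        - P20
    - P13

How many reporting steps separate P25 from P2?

2

Chain from P25 up to P2: P25 → P28 → P2. That is 2 steps up, so P25 is 2 levels below P2.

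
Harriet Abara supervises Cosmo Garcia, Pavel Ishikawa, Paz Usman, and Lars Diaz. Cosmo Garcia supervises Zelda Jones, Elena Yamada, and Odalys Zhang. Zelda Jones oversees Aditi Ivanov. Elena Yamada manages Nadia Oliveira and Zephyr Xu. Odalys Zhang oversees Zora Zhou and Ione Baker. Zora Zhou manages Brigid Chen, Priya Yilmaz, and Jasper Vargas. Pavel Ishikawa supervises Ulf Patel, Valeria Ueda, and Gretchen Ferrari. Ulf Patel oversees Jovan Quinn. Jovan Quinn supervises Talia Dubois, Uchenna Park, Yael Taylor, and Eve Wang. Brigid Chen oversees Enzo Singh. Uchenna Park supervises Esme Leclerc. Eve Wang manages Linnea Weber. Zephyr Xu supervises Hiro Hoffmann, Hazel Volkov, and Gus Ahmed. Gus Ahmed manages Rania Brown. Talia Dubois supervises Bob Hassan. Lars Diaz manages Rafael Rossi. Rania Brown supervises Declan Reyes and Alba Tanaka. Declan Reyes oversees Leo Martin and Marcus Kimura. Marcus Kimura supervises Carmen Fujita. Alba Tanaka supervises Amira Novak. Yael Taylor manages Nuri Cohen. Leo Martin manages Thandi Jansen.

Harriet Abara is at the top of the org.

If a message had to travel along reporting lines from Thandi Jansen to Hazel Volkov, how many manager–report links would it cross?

Thandi Jansen is 5 levels below Zephyr Xu, and Hazel Volkov is 1 level below Zephyr Xu (their lowest common manager). The shortest path runs up from Thandi Jansen to Zephyr Xu and back down to Hazel Volkov: 5 + 1 = 6 links.

6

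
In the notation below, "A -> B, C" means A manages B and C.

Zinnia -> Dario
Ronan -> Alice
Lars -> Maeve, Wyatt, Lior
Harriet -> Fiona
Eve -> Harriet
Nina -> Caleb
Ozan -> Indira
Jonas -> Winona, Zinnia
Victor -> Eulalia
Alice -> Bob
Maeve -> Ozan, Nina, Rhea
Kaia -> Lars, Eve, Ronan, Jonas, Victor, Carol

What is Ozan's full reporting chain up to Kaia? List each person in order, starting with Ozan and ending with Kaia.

Ozan reports to Maeve. Maeve reports to Lars. Lars reports to Kaia. Kaia is at the top.

Ozan -> Maeve -> Lars -> Kaia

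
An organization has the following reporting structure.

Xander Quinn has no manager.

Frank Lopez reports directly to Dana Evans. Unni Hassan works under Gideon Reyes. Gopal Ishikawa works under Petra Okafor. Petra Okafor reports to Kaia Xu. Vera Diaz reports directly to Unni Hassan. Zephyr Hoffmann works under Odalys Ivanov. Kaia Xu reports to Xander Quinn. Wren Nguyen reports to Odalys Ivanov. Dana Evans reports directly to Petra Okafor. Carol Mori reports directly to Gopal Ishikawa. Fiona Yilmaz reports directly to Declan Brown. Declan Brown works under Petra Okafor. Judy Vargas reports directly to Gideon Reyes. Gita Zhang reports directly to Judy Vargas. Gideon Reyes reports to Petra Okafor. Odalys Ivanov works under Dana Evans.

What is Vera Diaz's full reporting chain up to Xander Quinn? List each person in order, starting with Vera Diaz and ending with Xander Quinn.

Vera Diaz reports to Unni Hassan. Unni Hassan reports to Gideon Reyes. Gideon Reyes reports to Petra Okafor. Petra Okafor reports to Kaia Xu. Kaia Xu reports to Xander Quinn. Xander Quinn is at the top.

Vera Diaz -> Unni Hassan -> Gideon Reyes -> Petra Okafor -> Kaia Xu -> Xander Quinn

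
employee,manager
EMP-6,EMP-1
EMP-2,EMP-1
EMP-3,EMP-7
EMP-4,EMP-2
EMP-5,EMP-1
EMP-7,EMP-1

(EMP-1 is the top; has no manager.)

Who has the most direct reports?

EMP-1

Direct-report counts: EMP-1 has 4; EMP-7 has 1; EMP-2 has 1. The largest is 4, held by EMP-1.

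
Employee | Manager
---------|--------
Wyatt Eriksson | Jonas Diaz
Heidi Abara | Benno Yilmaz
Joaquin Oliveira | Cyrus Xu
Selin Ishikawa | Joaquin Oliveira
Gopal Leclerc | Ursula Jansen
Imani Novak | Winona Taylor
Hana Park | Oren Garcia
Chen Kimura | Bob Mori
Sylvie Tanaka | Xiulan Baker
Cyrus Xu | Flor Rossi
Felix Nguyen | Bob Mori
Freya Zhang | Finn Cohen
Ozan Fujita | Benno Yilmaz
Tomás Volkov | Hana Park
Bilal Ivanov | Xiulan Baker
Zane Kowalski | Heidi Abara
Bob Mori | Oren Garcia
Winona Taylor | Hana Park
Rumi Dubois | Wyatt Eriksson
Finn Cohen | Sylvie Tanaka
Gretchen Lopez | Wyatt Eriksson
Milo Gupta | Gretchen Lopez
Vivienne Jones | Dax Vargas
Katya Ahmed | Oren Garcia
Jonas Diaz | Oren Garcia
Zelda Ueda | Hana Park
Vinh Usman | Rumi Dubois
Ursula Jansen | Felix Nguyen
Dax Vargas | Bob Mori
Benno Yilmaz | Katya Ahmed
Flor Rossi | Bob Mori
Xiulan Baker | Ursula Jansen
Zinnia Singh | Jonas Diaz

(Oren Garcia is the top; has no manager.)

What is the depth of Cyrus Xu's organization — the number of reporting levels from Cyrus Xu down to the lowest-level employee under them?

2

The longest chain under Cyrus Xu runs Cyrus Xu → Joaquin Oliveira → Selin Ishikawa, which is 2 levels below Cyrus Xu.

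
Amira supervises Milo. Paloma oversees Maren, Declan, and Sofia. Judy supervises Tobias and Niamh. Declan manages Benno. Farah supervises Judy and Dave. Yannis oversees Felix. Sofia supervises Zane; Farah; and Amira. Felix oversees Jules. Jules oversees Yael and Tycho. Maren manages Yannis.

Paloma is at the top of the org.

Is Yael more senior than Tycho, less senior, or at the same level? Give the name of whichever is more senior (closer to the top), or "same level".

Both Yael and Tycho are 5 levels below Paloma.

same level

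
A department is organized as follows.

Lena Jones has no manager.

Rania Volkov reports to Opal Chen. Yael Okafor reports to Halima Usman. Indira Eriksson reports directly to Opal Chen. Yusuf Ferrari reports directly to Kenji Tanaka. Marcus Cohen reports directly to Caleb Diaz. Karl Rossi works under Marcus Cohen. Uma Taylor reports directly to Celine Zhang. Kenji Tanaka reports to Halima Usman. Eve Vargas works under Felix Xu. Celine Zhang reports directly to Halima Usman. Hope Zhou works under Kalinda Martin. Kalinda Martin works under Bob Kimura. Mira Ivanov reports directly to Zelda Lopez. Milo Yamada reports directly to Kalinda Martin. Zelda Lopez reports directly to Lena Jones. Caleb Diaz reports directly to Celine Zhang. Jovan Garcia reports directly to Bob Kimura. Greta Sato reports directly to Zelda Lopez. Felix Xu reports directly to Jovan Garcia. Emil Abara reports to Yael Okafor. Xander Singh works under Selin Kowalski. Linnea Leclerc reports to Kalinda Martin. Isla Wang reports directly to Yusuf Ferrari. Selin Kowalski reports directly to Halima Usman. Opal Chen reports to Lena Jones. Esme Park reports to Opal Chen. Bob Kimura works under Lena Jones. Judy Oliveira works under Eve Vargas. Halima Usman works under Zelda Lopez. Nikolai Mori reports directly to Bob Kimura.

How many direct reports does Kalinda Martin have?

Kalinda Martin directly manages Linnea Leclerc, Milo Yamada, Hope Zhou. That is 3 direct reports.

3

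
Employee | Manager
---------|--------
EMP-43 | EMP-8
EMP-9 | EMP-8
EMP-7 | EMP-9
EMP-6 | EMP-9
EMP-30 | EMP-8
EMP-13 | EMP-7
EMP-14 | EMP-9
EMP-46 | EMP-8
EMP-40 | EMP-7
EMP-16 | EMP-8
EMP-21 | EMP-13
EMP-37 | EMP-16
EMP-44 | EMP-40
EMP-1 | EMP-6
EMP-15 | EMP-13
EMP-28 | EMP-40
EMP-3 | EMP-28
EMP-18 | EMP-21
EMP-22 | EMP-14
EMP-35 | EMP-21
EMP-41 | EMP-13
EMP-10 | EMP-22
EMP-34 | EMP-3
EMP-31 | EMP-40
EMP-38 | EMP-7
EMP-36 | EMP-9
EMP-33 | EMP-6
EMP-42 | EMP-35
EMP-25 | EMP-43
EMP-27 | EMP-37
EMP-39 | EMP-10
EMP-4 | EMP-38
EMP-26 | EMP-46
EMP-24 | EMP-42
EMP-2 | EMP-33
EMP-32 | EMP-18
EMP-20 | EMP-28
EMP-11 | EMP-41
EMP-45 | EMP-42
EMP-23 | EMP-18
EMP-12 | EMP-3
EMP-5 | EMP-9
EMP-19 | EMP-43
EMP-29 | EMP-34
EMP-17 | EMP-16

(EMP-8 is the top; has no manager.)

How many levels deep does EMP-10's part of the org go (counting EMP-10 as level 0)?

The longest chain under EMP-10 runs EMP-10 → EMP-39, which is 1 level below EMP-10.

1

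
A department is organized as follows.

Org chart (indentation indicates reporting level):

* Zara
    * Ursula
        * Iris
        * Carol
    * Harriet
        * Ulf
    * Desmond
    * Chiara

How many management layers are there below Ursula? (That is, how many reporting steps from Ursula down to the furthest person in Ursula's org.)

1

The longest chain under Ursula runs Ursula → Carol, which is 1 level below Ursula.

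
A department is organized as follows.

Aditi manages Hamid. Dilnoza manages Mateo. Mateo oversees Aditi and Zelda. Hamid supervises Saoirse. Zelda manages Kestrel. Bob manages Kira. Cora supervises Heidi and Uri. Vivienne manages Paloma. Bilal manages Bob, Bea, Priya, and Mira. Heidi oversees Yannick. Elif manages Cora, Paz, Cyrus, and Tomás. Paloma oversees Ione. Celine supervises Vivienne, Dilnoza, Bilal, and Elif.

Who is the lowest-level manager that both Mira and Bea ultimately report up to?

Bilal

Mira's chain of managers is Bilal, Celine. Bea's chain of managers is Bilal, Celine. The first manager that appears in both chains is Bilal.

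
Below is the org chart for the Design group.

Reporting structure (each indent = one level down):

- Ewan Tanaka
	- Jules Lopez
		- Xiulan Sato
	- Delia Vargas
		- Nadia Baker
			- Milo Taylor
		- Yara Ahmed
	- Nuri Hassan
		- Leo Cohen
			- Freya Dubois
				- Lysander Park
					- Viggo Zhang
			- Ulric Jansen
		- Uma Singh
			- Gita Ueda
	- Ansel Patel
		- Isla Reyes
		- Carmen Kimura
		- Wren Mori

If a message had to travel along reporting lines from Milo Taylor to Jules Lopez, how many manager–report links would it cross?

4

Milo Taylor is 3 levels below Ewan Tanaka, and Jules Lopez is 1 level below Ewan Tanaka (their lowest common manager). The shortest path runs up from Milo Taylor to Ewan Tanaka and back down to Jules Lopez: 3 + 1 = 4 links.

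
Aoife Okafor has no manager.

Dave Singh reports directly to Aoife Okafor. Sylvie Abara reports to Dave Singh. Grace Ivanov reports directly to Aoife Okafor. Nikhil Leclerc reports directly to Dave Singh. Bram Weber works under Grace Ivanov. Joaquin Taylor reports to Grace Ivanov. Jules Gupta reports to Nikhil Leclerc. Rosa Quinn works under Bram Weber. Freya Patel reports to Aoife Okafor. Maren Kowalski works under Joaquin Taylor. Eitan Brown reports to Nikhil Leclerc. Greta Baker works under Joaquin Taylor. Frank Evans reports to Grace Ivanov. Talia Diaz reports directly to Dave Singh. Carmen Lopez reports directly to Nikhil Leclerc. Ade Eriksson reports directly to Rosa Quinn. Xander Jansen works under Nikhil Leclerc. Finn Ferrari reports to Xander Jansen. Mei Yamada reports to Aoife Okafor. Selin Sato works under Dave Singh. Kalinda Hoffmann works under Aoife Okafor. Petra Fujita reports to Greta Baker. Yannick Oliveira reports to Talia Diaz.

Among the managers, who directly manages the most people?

Direct-report counts: Aoife Okafor has 5; Grace Ivanov has 3; Joaquin Taylor has 2; Greta Baker has 1; Bram Weber has 1; Rosa Quinn has 1; Dave Singh has 4; Talia Diaz has 1; Nikhil Leclerc has 4; Xander Jansen has 1. The largest is 5, held by Aoife Okafor.

Aoife Okafor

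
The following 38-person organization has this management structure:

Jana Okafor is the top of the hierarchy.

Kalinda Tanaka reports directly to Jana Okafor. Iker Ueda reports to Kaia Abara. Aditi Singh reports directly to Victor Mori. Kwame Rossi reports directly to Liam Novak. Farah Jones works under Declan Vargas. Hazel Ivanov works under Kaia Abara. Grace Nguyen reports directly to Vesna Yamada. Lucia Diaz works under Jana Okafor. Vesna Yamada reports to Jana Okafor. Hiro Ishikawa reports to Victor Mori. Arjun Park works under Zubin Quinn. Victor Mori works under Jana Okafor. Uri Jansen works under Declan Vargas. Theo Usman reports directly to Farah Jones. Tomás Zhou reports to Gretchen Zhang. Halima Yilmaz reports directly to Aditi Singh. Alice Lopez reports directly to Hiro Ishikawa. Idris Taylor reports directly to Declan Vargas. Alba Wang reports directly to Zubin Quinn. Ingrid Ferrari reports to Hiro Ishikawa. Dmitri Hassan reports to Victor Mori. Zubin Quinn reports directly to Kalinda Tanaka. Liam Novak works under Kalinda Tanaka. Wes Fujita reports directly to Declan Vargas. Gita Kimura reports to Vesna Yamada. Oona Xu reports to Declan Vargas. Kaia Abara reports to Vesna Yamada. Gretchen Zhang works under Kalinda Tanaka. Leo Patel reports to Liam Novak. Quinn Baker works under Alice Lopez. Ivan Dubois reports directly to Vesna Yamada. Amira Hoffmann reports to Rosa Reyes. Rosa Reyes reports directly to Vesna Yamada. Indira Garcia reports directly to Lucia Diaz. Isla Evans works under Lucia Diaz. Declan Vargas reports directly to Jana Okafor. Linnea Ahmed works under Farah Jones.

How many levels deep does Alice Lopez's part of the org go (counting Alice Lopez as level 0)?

The longest chain under Alice Lopez runs Alice Lopez → Quinn Baker, which is 1 level below Alice Lopez.

1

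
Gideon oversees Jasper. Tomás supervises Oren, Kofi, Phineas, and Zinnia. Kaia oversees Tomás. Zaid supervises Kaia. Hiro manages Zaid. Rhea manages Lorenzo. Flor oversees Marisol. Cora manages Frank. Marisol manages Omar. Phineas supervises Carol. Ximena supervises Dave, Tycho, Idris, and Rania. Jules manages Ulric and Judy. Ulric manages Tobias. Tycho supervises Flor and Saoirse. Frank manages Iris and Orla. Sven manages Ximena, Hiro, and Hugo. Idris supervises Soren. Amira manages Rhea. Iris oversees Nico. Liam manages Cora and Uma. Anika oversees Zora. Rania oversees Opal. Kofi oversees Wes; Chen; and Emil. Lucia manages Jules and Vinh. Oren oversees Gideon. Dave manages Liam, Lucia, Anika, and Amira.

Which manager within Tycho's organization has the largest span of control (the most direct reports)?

Direct-report counts within Tycho's organization: Tycho has 2; Flor has 1; Marisol has 1. The largest is 2, held by Tycho.

Tycho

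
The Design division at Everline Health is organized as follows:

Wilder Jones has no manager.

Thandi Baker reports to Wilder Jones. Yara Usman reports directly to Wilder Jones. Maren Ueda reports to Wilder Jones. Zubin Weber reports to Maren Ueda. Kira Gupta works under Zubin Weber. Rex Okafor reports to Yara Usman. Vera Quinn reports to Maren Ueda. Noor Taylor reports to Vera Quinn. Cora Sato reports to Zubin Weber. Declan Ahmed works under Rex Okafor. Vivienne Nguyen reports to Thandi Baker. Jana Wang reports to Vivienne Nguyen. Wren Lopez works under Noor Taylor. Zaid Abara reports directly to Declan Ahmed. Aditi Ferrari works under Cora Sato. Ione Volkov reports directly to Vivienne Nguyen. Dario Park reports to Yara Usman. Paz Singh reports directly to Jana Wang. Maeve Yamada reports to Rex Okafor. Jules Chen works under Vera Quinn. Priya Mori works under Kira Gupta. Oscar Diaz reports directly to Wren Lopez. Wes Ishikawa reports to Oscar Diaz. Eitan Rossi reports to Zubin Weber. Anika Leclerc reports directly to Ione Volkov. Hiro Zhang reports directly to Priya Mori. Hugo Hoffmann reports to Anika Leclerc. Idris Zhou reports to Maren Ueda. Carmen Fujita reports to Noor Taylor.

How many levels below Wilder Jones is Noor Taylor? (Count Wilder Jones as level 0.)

3

Chain from Noor Taylor up to Wilder Jones: Noor Taylor → Vera Quinn → Maren Ueda → Wilder Jones. That is 3 steps up, so Noor Taylor is 3 levels below Wilder Jones.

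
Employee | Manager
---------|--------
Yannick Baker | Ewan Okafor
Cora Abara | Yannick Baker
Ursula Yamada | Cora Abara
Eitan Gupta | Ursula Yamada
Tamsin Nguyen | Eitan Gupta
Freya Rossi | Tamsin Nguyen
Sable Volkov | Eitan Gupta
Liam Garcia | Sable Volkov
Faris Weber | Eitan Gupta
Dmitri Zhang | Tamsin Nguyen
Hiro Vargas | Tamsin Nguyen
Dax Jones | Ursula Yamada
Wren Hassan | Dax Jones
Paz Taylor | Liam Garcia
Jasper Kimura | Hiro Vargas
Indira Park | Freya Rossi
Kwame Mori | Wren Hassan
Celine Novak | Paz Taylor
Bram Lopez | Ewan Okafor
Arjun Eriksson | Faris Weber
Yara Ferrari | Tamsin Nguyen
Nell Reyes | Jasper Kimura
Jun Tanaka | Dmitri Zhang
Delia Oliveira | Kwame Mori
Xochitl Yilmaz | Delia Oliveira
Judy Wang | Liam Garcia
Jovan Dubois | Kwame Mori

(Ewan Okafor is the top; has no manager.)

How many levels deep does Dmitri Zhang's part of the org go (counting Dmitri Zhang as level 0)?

The longest chain under Dmitri Zhang runs Dmitri Zhang → Jun Tanaka, which is 1 level below Dmitri Zhang.

1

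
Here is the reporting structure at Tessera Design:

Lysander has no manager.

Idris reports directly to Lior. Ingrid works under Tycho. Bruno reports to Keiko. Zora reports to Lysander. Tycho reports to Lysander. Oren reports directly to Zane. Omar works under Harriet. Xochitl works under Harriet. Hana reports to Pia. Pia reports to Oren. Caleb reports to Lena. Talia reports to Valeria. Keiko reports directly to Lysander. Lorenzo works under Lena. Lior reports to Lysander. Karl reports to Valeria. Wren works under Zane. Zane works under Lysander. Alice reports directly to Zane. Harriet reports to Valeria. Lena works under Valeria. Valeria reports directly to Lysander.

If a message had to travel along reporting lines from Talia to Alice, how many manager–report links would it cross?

4

Talia is 2 levels below Lysander, and Alice is 2 levels below Lysander (their lowest common manager). The shortest path runs up from Talia to Lysander and back down to Alice: 2 + 2 = 4 links.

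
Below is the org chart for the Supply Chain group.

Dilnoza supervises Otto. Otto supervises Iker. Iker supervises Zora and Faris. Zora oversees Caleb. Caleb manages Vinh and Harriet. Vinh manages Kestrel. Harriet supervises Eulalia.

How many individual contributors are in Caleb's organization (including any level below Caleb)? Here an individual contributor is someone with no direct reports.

The people in Caleb's organization with no one reporting to them are Eulalia, Kestrel. That is 2.

2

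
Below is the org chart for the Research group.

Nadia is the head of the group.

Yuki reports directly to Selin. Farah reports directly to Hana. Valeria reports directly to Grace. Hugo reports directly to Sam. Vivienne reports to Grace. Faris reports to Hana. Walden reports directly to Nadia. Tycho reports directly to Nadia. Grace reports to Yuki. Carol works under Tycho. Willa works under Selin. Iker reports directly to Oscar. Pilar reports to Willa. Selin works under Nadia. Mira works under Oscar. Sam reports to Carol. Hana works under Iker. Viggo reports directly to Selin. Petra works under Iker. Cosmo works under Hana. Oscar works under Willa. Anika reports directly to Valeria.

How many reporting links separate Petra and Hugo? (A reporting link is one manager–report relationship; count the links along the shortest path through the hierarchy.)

9

Petra is 5 levels below Nadia, and Hugo is 4 levels below Nadia (their lowest common manager). The shortest path runs up from Petra to Nadia and back down to Hugo: 5 + 4 = 9 links.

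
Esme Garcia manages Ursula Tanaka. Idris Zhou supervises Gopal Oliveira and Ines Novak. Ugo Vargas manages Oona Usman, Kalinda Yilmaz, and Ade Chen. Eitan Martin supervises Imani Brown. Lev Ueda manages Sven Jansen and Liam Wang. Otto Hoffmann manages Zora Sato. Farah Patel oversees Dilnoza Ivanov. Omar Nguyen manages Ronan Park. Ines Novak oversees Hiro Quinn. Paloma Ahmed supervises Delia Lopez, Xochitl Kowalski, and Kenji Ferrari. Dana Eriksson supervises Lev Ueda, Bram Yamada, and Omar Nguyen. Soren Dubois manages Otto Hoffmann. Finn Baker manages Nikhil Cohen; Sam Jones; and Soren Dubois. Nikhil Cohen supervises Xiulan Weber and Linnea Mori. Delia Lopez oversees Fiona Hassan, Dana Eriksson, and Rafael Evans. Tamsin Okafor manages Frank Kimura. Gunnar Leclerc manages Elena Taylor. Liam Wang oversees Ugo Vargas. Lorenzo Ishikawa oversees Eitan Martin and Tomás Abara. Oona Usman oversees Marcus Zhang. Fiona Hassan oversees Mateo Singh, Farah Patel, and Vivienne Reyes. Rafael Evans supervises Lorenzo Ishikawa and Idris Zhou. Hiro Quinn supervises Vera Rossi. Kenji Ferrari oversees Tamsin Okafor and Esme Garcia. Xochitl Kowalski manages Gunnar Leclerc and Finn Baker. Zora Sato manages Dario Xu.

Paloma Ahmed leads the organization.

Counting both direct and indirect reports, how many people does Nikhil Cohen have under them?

Nikhil Cohen directly manages Xiulan Weber, Linnea Mori. Xiulan Weber has no reports. Linnea Mori has no reports. So Nikhil Cohen's organization is 2 direct reports plus everyone under them: 1 + 1 = 2.

2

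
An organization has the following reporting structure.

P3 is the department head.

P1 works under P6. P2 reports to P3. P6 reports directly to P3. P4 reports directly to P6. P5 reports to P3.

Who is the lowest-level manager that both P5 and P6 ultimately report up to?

P3

P5's chain of managers is P3. P6's chain of managers is P3. The first manager that appears in both chains is P3.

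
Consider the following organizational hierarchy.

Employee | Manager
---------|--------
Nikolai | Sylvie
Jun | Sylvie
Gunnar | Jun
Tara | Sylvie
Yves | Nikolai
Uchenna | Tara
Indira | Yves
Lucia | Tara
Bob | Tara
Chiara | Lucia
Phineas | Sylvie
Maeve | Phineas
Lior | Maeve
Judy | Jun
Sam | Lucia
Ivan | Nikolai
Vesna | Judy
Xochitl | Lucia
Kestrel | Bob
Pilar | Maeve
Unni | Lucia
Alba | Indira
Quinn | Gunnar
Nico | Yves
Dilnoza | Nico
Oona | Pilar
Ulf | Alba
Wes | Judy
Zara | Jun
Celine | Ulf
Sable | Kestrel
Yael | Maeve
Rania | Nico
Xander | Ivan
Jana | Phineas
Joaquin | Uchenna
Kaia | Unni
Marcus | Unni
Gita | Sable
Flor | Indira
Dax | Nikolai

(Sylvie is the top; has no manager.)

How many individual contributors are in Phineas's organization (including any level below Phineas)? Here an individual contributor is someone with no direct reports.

The people in Phineas's organization with no one reporting to them are Jana, Yael, Oona, Lior. That is 4.

4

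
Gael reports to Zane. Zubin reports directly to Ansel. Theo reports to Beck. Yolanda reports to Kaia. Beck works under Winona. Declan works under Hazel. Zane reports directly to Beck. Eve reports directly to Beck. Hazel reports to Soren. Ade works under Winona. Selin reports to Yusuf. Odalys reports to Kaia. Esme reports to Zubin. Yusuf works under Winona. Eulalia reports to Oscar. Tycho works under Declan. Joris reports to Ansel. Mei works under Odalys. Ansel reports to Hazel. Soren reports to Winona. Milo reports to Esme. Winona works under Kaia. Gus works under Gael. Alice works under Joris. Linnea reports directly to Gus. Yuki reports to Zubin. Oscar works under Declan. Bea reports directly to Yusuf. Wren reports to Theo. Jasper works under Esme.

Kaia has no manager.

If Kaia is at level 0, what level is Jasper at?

Chain from Jasper up to Kaia: Jasper → Esme → Zubin → Ansel → Hazel → Soren → Winona → Kaia. That is 7 steps up, so Jasper is 7 levels below Kaia.

7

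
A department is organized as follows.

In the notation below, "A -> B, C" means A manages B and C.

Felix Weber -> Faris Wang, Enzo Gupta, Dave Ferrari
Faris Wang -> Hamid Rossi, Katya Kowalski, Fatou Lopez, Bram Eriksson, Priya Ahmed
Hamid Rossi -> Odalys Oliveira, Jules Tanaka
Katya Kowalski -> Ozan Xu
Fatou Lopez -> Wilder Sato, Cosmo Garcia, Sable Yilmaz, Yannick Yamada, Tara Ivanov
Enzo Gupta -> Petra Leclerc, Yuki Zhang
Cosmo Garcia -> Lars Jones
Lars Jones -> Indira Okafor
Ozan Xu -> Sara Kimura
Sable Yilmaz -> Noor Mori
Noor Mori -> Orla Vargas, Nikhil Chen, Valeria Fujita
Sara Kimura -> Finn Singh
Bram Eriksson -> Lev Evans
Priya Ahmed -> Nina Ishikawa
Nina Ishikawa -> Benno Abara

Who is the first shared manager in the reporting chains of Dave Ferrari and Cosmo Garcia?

Felix Weber

Dave Ferrari's chain of managers is Felix Weber. Cosmo Garcia's chain of managers is Fatou Lopez, Faris Wang, Felix Weber. The first manager that appears in both chains is Felix Weber.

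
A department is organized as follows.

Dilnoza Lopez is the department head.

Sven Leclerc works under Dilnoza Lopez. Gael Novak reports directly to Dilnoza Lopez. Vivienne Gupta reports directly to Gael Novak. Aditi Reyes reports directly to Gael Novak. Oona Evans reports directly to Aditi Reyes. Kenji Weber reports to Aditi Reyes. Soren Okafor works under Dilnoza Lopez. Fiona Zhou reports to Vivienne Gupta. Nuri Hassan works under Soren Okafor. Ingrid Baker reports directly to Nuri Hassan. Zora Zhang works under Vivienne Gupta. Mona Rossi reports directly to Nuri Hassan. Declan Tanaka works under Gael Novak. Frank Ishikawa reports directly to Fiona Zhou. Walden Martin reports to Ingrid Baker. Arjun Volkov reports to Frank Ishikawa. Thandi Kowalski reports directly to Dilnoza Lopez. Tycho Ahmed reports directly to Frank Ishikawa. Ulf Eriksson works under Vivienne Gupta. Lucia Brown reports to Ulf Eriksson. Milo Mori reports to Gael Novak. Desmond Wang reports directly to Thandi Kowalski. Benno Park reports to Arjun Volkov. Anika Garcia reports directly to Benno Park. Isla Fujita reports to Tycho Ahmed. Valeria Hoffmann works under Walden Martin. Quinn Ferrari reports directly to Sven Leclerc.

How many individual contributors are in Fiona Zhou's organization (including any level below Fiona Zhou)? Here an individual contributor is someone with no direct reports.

The people in Fiona Zhou's organization with no one reporting to them are Isla Fujita, Anika Garcia. That is 2.

2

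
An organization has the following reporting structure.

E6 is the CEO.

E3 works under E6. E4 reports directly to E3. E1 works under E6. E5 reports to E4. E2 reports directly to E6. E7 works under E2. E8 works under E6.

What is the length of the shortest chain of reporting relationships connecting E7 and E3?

3

E7 is 2 levels below E6, and E3 is 1 level below E6 (their lowest common manager). The shortest path runs up from E7 to E6 and back down to E3: 2 + 1 = 3 links.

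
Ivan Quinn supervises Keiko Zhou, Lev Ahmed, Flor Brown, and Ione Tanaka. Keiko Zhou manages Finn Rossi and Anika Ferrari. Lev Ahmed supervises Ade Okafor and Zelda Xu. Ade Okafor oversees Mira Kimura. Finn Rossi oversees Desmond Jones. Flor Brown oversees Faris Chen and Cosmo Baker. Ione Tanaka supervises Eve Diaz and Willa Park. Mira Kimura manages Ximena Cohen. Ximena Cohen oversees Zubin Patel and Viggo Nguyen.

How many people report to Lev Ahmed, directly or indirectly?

Lev Ahmed directly manages Ade Okafor, Zelda Xu. Under Ade Okafor: Mira Kimura, Ximena Cohen, Zubin Patel, Viggo Nguyen (4). Zelda Xu has no reports. So Lev Ahmed's organization is 2 direct reports plus everyone under them: 5 + 1 = 6.

6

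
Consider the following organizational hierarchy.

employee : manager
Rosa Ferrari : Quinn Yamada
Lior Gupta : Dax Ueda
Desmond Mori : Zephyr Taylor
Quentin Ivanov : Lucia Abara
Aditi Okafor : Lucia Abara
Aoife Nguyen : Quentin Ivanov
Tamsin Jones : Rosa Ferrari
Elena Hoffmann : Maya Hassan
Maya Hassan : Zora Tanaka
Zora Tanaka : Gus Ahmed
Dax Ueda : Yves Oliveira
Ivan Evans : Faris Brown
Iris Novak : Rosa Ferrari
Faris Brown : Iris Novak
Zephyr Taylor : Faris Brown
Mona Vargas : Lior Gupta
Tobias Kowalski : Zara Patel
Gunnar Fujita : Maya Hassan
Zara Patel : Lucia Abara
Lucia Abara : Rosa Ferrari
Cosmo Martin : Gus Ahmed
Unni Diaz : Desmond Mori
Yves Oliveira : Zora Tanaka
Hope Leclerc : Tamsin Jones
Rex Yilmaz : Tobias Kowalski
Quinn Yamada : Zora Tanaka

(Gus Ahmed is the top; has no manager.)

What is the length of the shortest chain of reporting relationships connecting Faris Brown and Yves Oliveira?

Faris Brown is 4 levels below Zora Tanaka, and Yves Oliveira is 1 level below Zora Tanaka (their lowest common manager). The shortest path runs up from Faris Brown to Zora Tanaka and back down to Yves Oliveira: 4 + 1 = 5 links.

5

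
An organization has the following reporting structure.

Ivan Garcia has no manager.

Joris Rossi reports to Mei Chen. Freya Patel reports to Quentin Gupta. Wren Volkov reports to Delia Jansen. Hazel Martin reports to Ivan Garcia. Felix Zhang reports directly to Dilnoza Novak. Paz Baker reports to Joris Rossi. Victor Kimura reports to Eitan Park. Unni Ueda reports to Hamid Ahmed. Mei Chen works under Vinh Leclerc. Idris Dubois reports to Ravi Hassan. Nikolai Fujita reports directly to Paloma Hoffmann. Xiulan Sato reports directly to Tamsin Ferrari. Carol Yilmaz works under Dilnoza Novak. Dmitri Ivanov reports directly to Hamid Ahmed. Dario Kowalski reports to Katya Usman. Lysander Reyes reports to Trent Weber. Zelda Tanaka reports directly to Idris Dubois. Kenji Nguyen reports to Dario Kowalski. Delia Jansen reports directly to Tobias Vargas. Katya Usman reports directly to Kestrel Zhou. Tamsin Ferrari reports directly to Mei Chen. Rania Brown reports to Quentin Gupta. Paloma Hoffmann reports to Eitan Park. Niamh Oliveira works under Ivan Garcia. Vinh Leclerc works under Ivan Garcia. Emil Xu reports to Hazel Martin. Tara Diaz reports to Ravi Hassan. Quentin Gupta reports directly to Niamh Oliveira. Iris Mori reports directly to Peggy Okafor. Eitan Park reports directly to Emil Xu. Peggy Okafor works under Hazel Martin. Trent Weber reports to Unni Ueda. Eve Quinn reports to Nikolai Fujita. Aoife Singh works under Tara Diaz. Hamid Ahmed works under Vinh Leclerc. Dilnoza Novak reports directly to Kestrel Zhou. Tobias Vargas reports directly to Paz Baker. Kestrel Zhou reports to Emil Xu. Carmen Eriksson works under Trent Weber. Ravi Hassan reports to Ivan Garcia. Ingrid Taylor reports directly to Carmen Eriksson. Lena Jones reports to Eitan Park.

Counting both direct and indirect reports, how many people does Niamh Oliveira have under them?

3

Niamh Oliveira directly manages Quentin Gupta. Under Quentin Gupta: Rania Brown, Freya Patel (2). That's 3 in total.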